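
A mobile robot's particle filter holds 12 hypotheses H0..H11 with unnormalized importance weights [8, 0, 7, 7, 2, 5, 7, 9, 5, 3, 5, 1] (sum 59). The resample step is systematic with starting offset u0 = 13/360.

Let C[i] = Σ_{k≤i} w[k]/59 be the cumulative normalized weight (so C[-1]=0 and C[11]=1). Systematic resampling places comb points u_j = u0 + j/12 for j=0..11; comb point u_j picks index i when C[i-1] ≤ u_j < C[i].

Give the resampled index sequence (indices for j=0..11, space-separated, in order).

0 0 2 3 3 5 6 7 7 8 9 10

C = [8/59, 8/59, 15/59, 22/59, 24/59, 29/59, 36/59, 45/59, 50/59, 53/59, 58/59, 1]
j=0: u_0=13/360 ∈ [0, 8/59) → index 0
j=1: u_1=43/360 ∈ [0, 8/59) → index 0
j=2: u_2=73/360 ∈ [8/59, 15/59) → index 2
j=3: u_3=103/360 ∈ [15/59, 22/59) → index 3
j=4: u_4=133/360 ∈ [15/59, 22/59) → index 3
j=5: u_5=163/360 ∈ [24/59, 29/59) → index 5
j=6: u_6=193/360 ∈ [29/59, 36/59) → index 6
j=7: u_7=223/360 ∈ [36/59, 45/59) → index 7
j=8: u_8=253/360 ∈ [36/59, 45/59) → index 7
j=9: u_9=283/360 ∈ [45/59, 50/59) → index 8
j=10: u_10=313/360 ∈ [50/59, 53/59) → index 9
j=11: u_11=343/360 ∈ [53/59, 58/59) → index 10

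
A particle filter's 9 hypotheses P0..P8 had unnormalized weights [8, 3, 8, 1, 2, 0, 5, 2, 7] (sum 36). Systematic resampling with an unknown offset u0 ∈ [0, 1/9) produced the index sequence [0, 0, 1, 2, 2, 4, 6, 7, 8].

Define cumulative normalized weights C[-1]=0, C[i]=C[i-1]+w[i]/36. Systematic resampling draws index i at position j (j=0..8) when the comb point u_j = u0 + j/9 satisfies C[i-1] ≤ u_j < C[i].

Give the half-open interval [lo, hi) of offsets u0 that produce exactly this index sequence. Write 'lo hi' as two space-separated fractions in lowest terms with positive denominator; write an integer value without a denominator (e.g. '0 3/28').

C = [2/9, 11/36, 19/36, 5/9, 11/18, 11/18, 3/4, 29/36, 1]
j=0 picked index 0: u0 ∈ [0, 2/9)
j=1 picked index 0: u0 ∈ [-1/9, 1/9)
j=2 picked index 1: u0 ∈ [0, 1/12)
j=3 picked index 2: u0 ∈ [-1/36, 7/36)
j=4 picked index 2: u0 ∈ [-5/36, 1/12)
j=5 picked index 4: u0 ∈ [0, 1/18)
j=6 picked index 6: u0 ∈ [-1/18, 1/12)
j=7 picked index 7: u0 ∈ [-1/36, 1/36)
j=8 picked index 8: u0 ∈ [-1/12, 1/9)
intersection: [0, 1/36)

0 1/36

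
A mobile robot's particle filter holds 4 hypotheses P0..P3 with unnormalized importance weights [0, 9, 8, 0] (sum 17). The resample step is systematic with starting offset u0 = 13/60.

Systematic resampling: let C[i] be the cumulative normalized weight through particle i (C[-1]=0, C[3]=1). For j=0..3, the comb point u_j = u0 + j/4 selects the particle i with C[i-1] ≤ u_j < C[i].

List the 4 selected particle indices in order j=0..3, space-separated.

C = [0, 9/17, 1, 1]
j=0: u_0=13/60 ∈ [0, 9/17) → index 1
j=1: u_1=7/15 ∈ [0, 9/17) → index 1
j=2: u_2=43/60 ∈ [9/17, 1) → index 2
j=3: u_3=29/30 ∈ [9/17, 1) → index 2

1 1 2 2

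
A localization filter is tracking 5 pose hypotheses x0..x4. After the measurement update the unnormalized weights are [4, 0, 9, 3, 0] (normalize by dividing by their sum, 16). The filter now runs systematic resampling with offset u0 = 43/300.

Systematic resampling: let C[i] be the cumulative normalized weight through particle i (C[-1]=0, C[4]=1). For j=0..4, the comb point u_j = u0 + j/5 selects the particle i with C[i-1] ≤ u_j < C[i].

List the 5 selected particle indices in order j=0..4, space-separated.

0 2 2 2 3

C = [1/4, 1/4, 13/16, 1, 1]
j=0: u_0=43/300 ∈ [0, 1/4) → index 0
j=1: u_1=103/300 ∈ [1/4, 13/16) → index 2
j=2: u_2=163/300 ∈ [1/4, 13/16) → index 2
j=3: u_3=223/300 ∈ [1/4, 13/16) → index 2
j=4: u_4=283/300 ∈ [13/16, 1) → index 3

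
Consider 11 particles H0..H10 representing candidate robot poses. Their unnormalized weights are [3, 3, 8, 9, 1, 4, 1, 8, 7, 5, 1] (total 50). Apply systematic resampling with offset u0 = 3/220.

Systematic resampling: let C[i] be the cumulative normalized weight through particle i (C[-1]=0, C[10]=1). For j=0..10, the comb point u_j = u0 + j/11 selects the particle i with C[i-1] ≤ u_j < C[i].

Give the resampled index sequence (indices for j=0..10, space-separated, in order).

C = [3/50, 3/25, 7/25, 23/50, 12/25, 14/25, 29/50, 37/50, 22/25, 49/50, 1]
j=0: u_0=3/220 ∈ [0, 3/50) → index 0
j=1: u_1=23/220 ∈ [3/50, 3/25) → index 1
j=2: u_2=43/220 ∈ [3/25, 7/25) → index 2
j=3: u_3=63/220 ∈ [7/25, 23/50) → index 3
j=4: u_4=83/220 ∈ [7/25, 23/50) → index 3
j=5: u_5=103/220 ∈ [23/50, 12/25) → index 4
j=6: u_6=123/220 ∈ [12/25, 14/25) → index 5
j=7: u_7=13/20 ∈ [29/50, 37/50) → index 7
j=8: u_8=163/220 ∈ [37/50, 22/25) → index 8
j=9: u_9=183/220 ∈ [37/50, 22/25) → index 8
j=10: u_10=203/220 ∈ [22/25, 49/50) → index 9

0 1 2 3 3 4 5 7 8 8 9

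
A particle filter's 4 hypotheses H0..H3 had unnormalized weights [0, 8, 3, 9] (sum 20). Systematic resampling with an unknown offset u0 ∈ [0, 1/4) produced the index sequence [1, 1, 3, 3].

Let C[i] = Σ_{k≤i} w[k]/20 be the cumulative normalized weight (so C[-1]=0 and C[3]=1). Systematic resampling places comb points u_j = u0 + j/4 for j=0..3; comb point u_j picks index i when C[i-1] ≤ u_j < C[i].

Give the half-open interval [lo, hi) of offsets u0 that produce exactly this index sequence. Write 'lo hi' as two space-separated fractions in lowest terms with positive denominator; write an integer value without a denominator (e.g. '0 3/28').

C = [0, 2/5, 11/20, 1]
j=0 picked index 1: u0 ∈ [0, 2/5)
j=1 picked index 1: u0 ∈ [-1/4, 3/20)
j=2 picked index 3: u0 ∈ [1/20, 1/2)
j=3 picked index 3: u0 ∈ [-1/5, 1/4)
intersection: [1/20, 3/20)

1/20 3/20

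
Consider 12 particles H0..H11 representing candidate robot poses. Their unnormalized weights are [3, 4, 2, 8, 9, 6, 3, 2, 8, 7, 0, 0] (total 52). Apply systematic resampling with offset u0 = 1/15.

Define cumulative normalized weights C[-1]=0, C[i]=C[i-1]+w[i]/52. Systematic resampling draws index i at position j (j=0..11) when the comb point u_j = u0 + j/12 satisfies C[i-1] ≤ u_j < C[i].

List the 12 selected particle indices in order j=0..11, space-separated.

C = [3/52, 7/52, 9/52, 17/52, 1/2, 8/13, 35/52, 37/52, 45/52, 1, 1, 1]
j=0: u_0=1/15 ∈ [3/52, 7/52) → index 1
j=1: u_1=3/20 ∈ [7/52, 9/52) → index 2
j=2: u_2=7/30 ∈ [9/52, 17/52) → index 3
j=3: u_3=19/60 ∈ [9/52, 17/52) → index 3
j=4: u_4=2/5 ∈ [17/52, 1/2) → index 4
j=5: u_5=29/60 ∈ [17/52, 1/2) → index 4
j=6: u_6=17/30 ∈ [1/2, 8/13) → index 5
j=7: u_7=13/20 ∈ [8/13, 35/52) → index 6
j=8: u_8=11/15 ∈ [37/52, 45/52) → index 8
j=9: u_9=49/60 ∈ [37/52, 45/52) → index 8
j=10: u_10=9/10 ∈ [45/52, 1) → index 9
j=11: u_11=59/60 ∈ [45/52, 1) → index 9

1 2 3 3 4 4 5 6 8 8 9 9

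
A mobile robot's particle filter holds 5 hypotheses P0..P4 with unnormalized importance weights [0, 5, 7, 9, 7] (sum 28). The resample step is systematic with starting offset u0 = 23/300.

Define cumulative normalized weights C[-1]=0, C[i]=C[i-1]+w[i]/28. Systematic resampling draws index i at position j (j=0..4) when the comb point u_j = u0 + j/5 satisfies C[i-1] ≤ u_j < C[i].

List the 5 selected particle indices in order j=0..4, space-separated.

C = [0, 5/28, 3/7, 3/4, 1]
j=0: u_0=23/300 ∈ [0, 5/28) → index 1
j=1: u_1=83/300 ∈ [5/28, 3/7) → index 2
j=2: u_2=143/300 ∈ [3/7, 3/4) → index 3
j=3: u_3=203/300 ∈ [3/7, 3/4) → index 3
j=4: u_4=263/300 ∈ [3/4, 1) → index 4

1 2 3 3 4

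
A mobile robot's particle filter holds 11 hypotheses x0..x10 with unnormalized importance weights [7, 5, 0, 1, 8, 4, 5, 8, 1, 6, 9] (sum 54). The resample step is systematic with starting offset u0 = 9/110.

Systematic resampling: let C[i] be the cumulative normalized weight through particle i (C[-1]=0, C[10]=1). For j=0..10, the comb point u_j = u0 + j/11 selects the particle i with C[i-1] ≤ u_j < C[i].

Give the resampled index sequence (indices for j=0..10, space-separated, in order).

0 1 4 4 5 6 7 8 9 10 10

C = [7/54, 2/9, 2/9, 13/54, 7/18, 25/54, 5/9, 19/27, 13/18, 5/6, 1]
j=0: u_0=9/110 ∈ [0, 7/54) → index 0
j=1: u_1=19/110 ∈ [7/54, 2/9) → index 1
j=2: u_2=29/110 ∈ [13/54, 7/18) → index 4
j=3: u_3=39/110 ∈ [13/54, 7/18) → index 4
j=4: u_4=49/110 ∈ [7/18, 25/54) → index 5
j=5: u_5=59/110 ∈ [25/54, 5/9) → index 6
j=6: u_6=69/110 ∈ [5/9, 19/27) → index 7
j=7: u_7=79/110 ∈ [19/27, 13/18) → index 8
j=8: u_8=89/110 ∈ [13/18, 5/6) → index 9
j=9: u_9=9/10 ∈ [5/6, 1) → index 10
j=10: u_10=109/110 ∈ [5/6, 1) → index 10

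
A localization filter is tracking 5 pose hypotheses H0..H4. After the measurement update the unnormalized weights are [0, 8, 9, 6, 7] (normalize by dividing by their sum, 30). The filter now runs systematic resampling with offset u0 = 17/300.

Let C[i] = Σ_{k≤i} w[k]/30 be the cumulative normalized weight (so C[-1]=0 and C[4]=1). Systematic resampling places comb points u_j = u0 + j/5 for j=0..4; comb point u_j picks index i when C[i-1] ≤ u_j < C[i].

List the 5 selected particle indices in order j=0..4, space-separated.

C = [0, 4/15, 17/30, 23/30, 1]
j=0: u_0=17/300 ∈ [0, 4/15) → index 1
j=1: u_1=77/300 ∈ [0, 4/15) → index 1
j=2: u_2=137/300 ∈ [4/15, 17/30) → index 2
j=3: u_3=197/300 ∈ [17/30, 23/30) → index 3
j=4: u_4=257/300 ∈ [23/30, 1) → index 4

1 1 2 3 4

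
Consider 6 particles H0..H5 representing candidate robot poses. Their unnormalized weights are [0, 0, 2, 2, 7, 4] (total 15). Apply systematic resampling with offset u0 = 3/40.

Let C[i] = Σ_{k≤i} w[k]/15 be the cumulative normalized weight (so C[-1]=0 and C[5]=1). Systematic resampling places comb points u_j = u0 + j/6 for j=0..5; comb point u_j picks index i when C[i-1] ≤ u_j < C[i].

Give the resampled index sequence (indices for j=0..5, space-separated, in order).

C = [0, 0, 2/15, 4/15, 11/15, 1]
j=0: u_0=3/40 ∈ [0, 2/15) → index 2
j=1: u_1=29/120 ∈ [2/15, 4/15) → index 3
j=2: u_2=49/120 ∈ [4/15, 11/15) → index 4
j=3: u_3=23/40 ∈ [4/15, 11/15) → index 4
j=4: u_4=89/120 ∈ [11/15, 1) → index 5
j=5: u_5=109/120 ∈ [11/15, 1) → index 5

2 3 4 4 5 5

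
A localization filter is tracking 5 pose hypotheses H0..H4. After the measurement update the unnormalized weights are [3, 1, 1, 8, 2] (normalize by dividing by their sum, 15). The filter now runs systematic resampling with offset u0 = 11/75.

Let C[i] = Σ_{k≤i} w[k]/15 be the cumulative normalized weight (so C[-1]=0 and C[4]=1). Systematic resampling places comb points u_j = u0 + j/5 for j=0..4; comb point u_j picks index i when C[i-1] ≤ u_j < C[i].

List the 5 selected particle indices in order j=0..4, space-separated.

0 3 3 3 4

C = [1/5, 4/15, 1/3, 13/15, 1]
j=0: u_0=11/75 ∈ [0, 1/5) → index 0
j=1: u_1=26/75 ∈ [1/3, 13/15) → index 3
j=2: u_2=41/75 ∈ [1/3, 13/15) → index 3
j=3: u_3=56/75 ∈ [1/3, 13/15) → index 3
j=4: u_4=71/75 ∈ [13/15, 1) → index 4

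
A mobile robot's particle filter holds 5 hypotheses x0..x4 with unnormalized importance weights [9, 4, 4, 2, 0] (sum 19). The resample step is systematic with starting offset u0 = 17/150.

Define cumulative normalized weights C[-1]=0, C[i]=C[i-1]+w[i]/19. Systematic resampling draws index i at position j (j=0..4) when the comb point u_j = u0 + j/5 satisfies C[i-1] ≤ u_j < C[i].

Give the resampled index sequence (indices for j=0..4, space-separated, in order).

0 0 1 2 3

C = [9/19, 13/19, 17/19, 1, 1]
j=0: u_0=17/150 ∈ [0, 9/19) → index 0
j=1: u_1=47/150 ∈ [0, 9/19) → index 0
j=2: u_2=77/150 ∈ [9/19, 13/19) → index 1
j=3: u_3=107/150 ∈ [13/19, 17/19) → index 2
j=4: u_4=137/150 ∈ [17/19, 1) → index 3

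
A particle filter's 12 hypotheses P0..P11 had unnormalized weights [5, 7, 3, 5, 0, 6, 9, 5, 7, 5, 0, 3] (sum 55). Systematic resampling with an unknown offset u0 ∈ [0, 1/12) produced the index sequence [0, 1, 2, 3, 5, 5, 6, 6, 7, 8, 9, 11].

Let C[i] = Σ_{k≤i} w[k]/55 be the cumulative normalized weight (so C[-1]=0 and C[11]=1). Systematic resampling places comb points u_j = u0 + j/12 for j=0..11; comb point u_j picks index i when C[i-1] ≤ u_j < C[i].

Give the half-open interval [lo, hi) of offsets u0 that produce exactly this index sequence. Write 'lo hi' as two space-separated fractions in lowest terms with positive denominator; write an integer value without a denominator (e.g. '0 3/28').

17/330 7/132

C = [1/11, 12/55, 3/11, 4/11, 4/11, 26/55, 7/11, 8/11, 47/55, 52/55, 52/55, 1]
j=0 picked index 0: u0 ∈ [0, 1/11)
j=1 picked index 1: u0 ∈ [1/132, 89/660)
j=2 picked index 2: u0 ∈ [17/330, 7/66)
j=3 picked index 3: u0 ∈ [1/44, 5/44)
j=4 picked index 5: u0 ∈ [1/33, 23/165)
j=5 picked index 5: u0 ∈ [-7/132, 37/660)
j=6 picked index 6: u0 ∈ [-3/110, 3/22)
j=7 picked index 6: u0 ∈ [-73/660, 7/132)
j=8 picked index 7: u0 ∈ [-1/33, 2/33)
j=9 picked index 8: u0 ∈ [-1/44, 23/220)
j=10 picked index 9: u0 ∈ [7/330, 37/330)
j=11 picked index 11: u0 ∈ [19/660, 1/12)
intersection: [17/330, 7/132)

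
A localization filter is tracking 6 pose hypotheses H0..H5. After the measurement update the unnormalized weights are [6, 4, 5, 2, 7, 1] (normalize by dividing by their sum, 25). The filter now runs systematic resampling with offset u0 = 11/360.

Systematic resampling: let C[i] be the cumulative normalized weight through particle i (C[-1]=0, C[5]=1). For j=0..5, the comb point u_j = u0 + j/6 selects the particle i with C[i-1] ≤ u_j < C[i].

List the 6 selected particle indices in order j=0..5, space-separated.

0 0 1 2 4 4

C = [6/25, 2/5, 3/5, 17/25, 24/25, 1]
j=0: u_0=11/360 ∈ [0, 6/25) → index 0
j=1: u_1=71/360 ∈ [0, 6/25) → index 0
j=2: u_2=131/360 ∈ [6/25, 2/5) → index 1
j=3: u_3=191/360 ∈ [2/5, 3/5) → index 2
j=4: u_4=251/360 ∈ [17/25, 24/25) → index 4
j=5: u_5=311/360 ∈ [17/25, 24/25) → index 4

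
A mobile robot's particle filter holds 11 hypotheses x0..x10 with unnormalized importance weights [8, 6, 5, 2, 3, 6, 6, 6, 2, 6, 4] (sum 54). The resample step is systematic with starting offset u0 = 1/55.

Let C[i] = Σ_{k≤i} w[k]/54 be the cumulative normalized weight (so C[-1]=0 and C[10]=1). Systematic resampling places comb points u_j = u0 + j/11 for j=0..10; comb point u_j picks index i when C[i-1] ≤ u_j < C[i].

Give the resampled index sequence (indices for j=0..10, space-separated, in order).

C = [4/27, 7/27, 19/54, 7/18, 4/9, 5/9, 2/3, 7/9, 22/27, 25/27, 1]
j=0: u_0=1/55 ∈ [0, 4/27) → index 0
j=1: u_1=6/55 ∈ [0, 4/27) → index 0
j=2: u_2=1/5 ∈ [4/27, 7/27) → index 1
j=3: u_3=16/55 ∈ [7/27, 19/54) → index 2
j=4: u_4=21/55 ∈ [19/54, 7/18) → index 3
j=5: u_5=26/55 ∈ [4/9, 5/9) → index 5
j=6: u_6=31/55 ∈ [5/9, 2/3) → index 6
j=7: u_7=36/55 ∈ [5/9, 2/3) → index 6
j=8: u_8=41/55 ∈ [2/3, 7/9) → index 7
j=9: u_9=46/55 ∈ [22/27, 25/27) → index 9
j=10: u_10=51/55 ∈ [25/27, 1) → index 10

0 0 1 2 3 5 6 6 7 9 10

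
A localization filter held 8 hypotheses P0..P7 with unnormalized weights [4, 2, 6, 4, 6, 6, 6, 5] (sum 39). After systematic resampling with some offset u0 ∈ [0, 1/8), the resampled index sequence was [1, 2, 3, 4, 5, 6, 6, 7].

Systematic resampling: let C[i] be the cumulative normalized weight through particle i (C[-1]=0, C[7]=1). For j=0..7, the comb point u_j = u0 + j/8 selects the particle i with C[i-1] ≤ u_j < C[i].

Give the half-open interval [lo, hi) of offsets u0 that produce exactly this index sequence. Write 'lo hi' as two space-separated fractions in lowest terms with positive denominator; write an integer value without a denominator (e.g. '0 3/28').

4/39 19/156

C = [4/39, 2/13, 4/13, 16/39, 22/39, 28/39, 34/39, 1]
j=0 picked index 1: u0 ∈ [4/39, 2/13)
j=1 picked index 2: u0 ∈ [3/104, 19/104)
j=2 picked index 3: u0 ∈ [3/52, 25/156)
j=3 picked index 4: u0 ∈ [11/312, 59/312)
j=4 picked index 5: u0 ∈ [5/78, 17/78)
j=5 picked index 6: u0 ∈ [29/312, 77/312)
j=6 picked index 6: u0 ∈ [-5/156, 19/156)
j=7 picked index 7: u0 ∈ [-1/312, 1/8)
intersection: [4/39, 19/156)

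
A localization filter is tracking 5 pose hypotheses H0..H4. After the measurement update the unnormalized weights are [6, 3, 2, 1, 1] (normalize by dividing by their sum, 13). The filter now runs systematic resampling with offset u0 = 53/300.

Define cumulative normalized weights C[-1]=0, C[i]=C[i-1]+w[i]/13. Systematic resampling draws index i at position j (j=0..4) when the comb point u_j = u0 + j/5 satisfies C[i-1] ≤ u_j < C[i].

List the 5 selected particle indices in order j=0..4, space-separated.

0 0 1 2 4

C = [6/13, 9/13, 11/13, 12/13, 1]
j=0: u_0=53/300 ∈ [0, 6/13) → index 0
j=1: u_1=113/300 ∈ [0, 6/13) → index 0
j=2: u_2=173/300 ∈ [6/13, 9/13) → index 1
j=3: u_3=233/300 ∈ [9/13, 11/13) → index 2
j=4: u_4=293/300 ∈ [12/13, 1) → index 4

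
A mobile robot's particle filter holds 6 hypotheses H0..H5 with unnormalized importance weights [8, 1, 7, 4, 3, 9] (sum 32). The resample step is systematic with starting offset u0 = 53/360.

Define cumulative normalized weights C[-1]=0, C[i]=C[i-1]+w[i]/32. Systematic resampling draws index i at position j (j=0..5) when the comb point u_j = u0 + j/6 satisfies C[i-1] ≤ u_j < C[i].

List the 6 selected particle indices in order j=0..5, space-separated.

0 2 2 4 5 5

C = [1/4, 9/32, 1/2, 5/8, 23/32, 1]
j=0: u_0=53/360 ∈ [0, 1/4) → index 0
j=1: u_1=113/360 ∈ [9/32, 1/2) → index 2
j=2: u_2=173/360 ∈ [9/32, 1/2) → index 2
j=3: u_3=233/360 ∈ [5/8, 23/32) → index 4
j=4: u_4=293/360 ∈ [23/32, 1) → index 5
j=5: u_5=353/360 ∈ [23/32, 1) → index 5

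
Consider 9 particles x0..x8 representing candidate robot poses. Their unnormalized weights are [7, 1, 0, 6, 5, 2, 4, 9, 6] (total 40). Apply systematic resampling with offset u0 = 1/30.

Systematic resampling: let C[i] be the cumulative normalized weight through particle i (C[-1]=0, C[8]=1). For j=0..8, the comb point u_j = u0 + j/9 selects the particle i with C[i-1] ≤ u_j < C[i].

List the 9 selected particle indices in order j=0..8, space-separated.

C = [7/40, 1/5, 1/5, 7/20, 19/40, 21/40, 5/8, 17/20, 1]
j=0: u_0=1/30 ∈ [0, 7/40) → index 0
j=1: u_1=13/90 ∈ [0, 7/40) → index 0
j=2: u_2=23/90 ∈ [1/5, 7/20) → index 3
j=3: u_3=11/30 ∈ [7/20, 19/40) → index 4
j=4: u_4=43/90 ∈ [19/40, 21/40) → index 5
j=5: u_5=53/90 ∈ [21/40, 5/8) → index 6
j=6: u_6=7/10 ∈ [5/8, 17/20) → index 7
j=7: u_7=73/90 ∈ [5/8, 17/20) → index 7
j=8: u_8=83/90 ∈ [17/20, 1) → index 8

0 0 3 4 5 6 7 7 8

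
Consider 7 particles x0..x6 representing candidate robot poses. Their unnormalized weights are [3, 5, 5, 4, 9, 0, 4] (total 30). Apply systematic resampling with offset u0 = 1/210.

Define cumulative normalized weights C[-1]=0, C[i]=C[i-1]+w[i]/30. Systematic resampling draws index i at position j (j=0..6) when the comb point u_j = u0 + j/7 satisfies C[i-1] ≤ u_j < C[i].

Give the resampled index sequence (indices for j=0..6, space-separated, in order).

C = [1/10, 4/15, 13/30, 17/30, 13/15, 13/15, 1]
j=0: u_0=1/210 ∈ [0, 1/10) → index 0
j=1: u_1=31/210 ∈ [1/10, 4/15) → index 1
j=2: u_2=61/210 ∈ [4/15, 13/30) → index 2
j=3: u_3=13/30 ∈ [13/30, 17/30) → index 3
j=4: u_4=121/210 ∈ [17/30, 13/15) → index 4
j=5: u_5=151/210 ∈ [17/30, 13/15) → index 4
j=6: u_6=181/210 ∈ [17/30, 13/15) → index 4

0 1 2 3 4 4 4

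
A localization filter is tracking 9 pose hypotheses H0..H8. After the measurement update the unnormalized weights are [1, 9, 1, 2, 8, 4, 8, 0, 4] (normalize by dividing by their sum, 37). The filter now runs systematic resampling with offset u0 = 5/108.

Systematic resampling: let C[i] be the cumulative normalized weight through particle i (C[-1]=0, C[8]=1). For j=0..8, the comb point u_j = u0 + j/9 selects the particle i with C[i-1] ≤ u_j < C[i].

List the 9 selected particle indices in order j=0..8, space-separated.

1 1 1 4 4 5 6 6 8

C = [1/37, 10/37, 11/37, 13/37, 21/37, 25/37, 33/37, 33/37, 1]
j=0: u_0=5/108 ∈ [1/37, 10/37) → index 1
j=1: u_1=17/108 ∈ [1/37, 10/37) → index 1
j=2: u_2=29/108 ∈ [1/37, 10/37) → index 1
j=3: u_3=41/108 ∈ [13/37, 21/37) → index 4
j=4: u_4=53/108 ∈ [13/37, 21/37) → index 4
j=5: u_5=65/108 ∈ [21/37, 25/37) → index 5
j=6: u_6=77/108 ∈ [25/37, 33/37) → index 6
j=7: u_7=89/108 ∈ [25/37, 33/37) → index 6
j=8: u_8=101/108 ∈ [33/37, 1) → index 8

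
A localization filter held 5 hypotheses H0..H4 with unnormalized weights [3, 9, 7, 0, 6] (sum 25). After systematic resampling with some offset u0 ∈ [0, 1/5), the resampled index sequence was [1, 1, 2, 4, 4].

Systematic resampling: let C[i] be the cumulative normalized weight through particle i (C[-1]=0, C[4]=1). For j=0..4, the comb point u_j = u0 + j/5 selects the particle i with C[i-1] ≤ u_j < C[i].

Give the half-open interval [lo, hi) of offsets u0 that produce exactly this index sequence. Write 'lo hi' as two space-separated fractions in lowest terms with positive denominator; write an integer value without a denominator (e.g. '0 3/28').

4/25 1/5

C = [3/25, 12/25, 19/25, 19/25, 1]
j=0 picked index 1: u0 ∈ [3/25, 12/25)
j=1 picked index 1: u0 ∈ [-2/25, 7/25)
j=2 picked index 2: u0 ∈ [2/25, 9/25)
j=3 picked index 4: u0 ∈ [4/25, 2/5)
j=4 picked index 4: u0 ∈ [-1/25, 1/5)
intersection: [4/25, 1/5)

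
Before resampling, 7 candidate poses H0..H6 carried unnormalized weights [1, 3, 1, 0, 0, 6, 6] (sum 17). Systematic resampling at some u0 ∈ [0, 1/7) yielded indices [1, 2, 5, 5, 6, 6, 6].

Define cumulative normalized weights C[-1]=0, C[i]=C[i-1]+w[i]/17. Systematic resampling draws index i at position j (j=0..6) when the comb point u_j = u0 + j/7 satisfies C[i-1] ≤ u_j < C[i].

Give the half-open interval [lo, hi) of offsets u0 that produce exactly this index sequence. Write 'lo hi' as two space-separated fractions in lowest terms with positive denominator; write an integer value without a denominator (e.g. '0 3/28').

C = [1/17, 4/17, 5/17, 5/17, 5/17, 11/17, 1]
j=0 picked index 1: u0 ∈ [1/17, 4/17)
j=1 picked index 2: u0 ∈ [11/119, 18/119)
j=2 picked index 5: u0 ∈ [1/119, 43/119)
j=3 picked index 5: u0 ∈ [-16/119, 26/119)
j=4 picked index 6: u0 ∈ [9/119, 3/7)
j=5 picked index 6: u0 ∈ [-8/119, 2/7)
j=6 picked index 6: u0 ∈ [-25/119, 1/7)
intersection: [11/119, 1/7)

11/119 1/7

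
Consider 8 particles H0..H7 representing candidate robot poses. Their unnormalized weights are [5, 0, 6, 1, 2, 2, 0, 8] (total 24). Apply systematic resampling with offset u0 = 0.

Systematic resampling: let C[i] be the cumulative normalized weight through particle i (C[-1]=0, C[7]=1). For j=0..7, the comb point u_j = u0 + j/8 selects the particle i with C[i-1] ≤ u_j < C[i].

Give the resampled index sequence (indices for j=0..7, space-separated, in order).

C = [5/24, 5/24, 11/24, 1/2, 7/12, 2/3, 2/3, 1]
j=0: u_0=0 ∈ [0, 5/24) → index 0
j=1: u_1=1/8 ∈ [0, 5/24) → index 0
j=2: u_2=1/4 ∈ [5/24, 11/24) → index 2
j=3: u_3=3/8 ∈ [5/24, 11/24) → index 2
j=4: u_4=1/2 ∈ [1/2, 7/12) → index 4
j=5: u_5=5/8 ∈ [7/12, 2/3) → index 5
j=6: u_6=3/4 ∈ [2/3, 1) → index 7
j=7: u_7=7/8 ∈ [2/3, 1) → index 7

0 0 2 2 4 5 7 7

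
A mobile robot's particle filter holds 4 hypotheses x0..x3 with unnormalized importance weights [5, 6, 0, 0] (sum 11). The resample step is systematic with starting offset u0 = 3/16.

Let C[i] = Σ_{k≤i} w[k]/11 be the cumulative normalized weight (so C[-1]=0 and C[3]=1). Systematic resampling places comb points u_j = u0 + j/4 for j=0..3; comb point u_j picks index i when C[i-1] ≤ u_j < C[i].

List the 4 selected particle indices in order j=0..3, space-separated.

C = [5/11, 1, 1, 1]
j=0: u_0=3/16 ∈ [0, 5/11) → index 0
j=1: u_1=7/16 ∈ [0, 5/11) → index 0
j=2: u_2=11/16 ∈ [5/11, 1) → index 1
j=3: u_3=15/16 ∈ [5/11, 1) → index 1

0 0 1 1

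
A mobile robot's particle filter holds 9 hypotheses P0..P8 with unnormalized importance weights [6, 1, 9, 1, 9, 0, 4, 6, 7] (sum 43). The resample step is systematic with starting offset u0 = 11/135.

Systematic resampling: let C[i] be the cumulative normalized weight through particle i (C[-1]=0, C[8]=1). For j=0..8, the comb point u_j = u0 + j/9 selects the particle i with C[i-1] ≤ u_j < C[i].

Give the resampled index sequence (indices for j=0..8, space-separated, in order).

0 2 2 4 4 6 7 8 8

C = [6/43, 7/43, 16/43, 17/43, 26/43, 26/43, 30/43, 36/43, 1]
j=0: u_0=11/135 ∈ [0, 6/43) → index 0
j=1: u_1=26/135 ∈ [7/43, 16/43) → index 2
j=2: u_2=41/135 ∈ [7/43, 16/43) → index 2
j=3: u_3=56/135 ∈ [17/43, 26/43) → index 4
j=4: u_4=71/135 ∈ [17/43, 26/43) → index 4
j=5: u_5=86/135 ∈ [26/43, 30/43) → index 6
j=6: u_6=101/135 ∈ [30/43, 36/43) → index 7
j=7: u_7=116/135 ∈ [36/43, 1) → index 8
j=8: u_8=131/135 ∈ [36/43, 1) → index 8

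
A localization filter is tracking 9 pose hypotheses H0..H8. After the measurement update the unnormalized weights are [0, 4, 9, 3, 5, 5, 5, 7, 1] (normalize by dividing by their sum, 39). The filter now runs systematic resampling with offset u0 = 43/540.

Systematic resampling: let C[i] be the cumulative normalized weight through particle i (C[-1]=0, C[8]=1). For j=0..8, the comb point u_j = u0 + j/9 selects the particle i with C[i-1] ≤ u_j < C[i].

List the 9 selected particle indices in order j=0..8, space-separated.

1 2 2 4 4 5 6 7 7

C = [0, 4/39, 1/3, 16/39, 7/13, 2/3, 31/39, 38/39, 1]
j=0: u_0=43/540 ∈ [0, 4/39) → index 1
j=1: u_1=103/540 ∈ [4/39, 1/3) → index 2
j=2: u_2=163/540 ∈ [4/39, 1/3) → index 2
j=3: u_3=223/540 ∈ [16/39, 7/13) → index 4
j=4: u_4=283/540 ∈ [16/39, 7/13) → index 4
j=5: u_5=343/540 ∈ [7/13, 2/3) → index 5
j=6: u_6=403/540 ∈ [2/3, 31/39) → index 6
j=7: u_7=463/540 ∈ [31/39, 38/39) → index 7
j=8: u_8=523/540 ∈ [31/39, 38/39) → index 7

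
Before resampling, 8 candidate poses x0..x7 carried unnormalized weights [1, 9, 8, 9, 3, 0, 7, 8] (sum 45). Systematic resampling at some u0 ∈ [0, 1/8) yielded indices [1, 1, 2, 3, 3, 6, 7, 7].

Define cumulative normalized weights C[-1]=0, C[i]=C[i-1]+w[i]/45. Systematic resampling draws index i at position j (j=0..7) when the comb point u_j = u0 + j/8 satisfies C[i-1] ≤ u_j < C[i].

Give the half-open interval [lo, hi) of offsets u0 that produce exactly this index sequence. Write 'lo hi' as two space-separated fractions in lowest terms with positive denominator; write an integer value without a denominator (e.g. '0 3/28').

C = [1/45, 2/9, 2/5, 3/5, 2/3, 2/3, 37/45, 1]
j=0 picked index 1: u0 ∈ [1/45, 2/9)
j=1 picked index 1: u0 ∈ [-37/360, 7/72)
j=2 picked index 2: u0 ∈ [-1/36, 3/20)
j=3 picked index 3: u0 ∈ [1/40, 9/40)
j=4 picked index 3: u0 ∈ [-1/10, 1/10)
j=5 picked index 6: u0 ∈ [1/24, 71/360)
j=6 picked index 7: u0 ∈ [13/180, 1/4)
j=7 picked index 7: u0 ∈ [-19/360, 1/8)
intersection: [13/180, 7/72)

13/180 7/72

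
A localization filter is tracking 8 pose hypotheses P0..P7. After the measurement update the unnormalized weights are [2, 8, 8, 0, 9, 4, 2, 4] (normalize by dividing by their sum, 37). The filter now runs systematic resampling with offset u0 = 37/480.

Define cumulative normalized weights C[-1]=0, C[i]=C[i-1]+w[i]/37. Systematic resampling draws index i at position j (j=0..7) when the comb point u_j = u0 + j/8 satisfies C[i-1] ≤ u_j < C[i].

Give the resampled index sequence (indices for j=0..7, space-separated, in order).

C = [2/37, 10/37, 18/37, 18/37, 27/37, 31/37, 33/37, 1]
j=0: u_0=37/480 ∈ [2/37, 10/37) → index 1
j=1: u_1=97/480 ∈ [2/37, 10/37) → index 1
j=2: u_2=157/480 ∈ [10/37, 18/37) → index 2
j=3: u_3=217/480 ∈ [10/37, 18/37) → index 2
j=4: u_4=277/480 ∈ [18/37, 27/37) → index 4
j=5: u_5=337/480 ∈ [18/37, 27/37) → index 4
j=6: u_6=397/480 ∈ [27/37, 31/37) → index 5
j=7: u_7=457/480 ∈ [33/37, 1) → index 7

1 1 2 2 4 4 5 7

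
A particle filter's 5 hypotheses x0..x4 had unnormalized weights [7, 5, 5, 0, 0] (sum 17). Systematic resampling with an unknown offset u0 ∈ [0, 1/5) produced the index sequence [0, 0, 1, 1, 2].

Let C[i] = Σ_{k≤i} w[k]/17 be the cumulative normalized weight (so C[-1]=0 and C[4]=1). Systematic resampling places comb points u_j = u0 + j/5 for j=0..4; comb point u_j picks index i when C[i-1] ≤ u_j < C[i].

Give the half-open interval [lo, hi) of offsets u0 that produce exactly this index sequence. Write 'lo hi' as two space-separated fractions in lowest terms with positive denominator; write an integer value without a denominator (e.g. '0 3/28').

1/85 9/85

C = [7/17, 12/17, 1, 1, 1]
j=0 picked index 0: u0 ∈ [0, 7/17)
j=1 picked index 0: u0 ∈ [-1/5, 18/85)
j=2 picked index 1: u0 ∈ [1/85, 26/85)
j=3 picked index 1: u0 ∈ [-16/85, 9/85)
j=4 picked index 2: u0 ∈ [-8/85, 1/5)
intersection: [1/85, 9/85)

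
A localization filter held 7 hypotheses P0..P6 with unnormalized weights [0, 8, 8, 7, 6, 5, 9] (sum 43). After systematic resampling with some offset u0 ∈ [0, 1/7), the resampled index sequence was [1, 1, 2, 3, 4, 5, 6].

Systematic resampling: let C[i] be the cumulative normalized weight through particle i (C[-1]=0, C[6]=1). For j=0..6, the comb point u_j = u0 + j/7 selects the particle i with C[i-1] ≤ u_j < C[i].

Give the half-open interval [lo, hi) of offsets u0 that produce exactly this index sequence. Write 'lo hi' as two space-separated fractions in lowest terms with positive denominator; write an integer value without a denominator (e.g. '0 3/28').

C = [0, 8/43, 16/43, 23/43, 29/43, 34/43, 1]
j=0 picked index 1: u0 ∈ [0, 8/43)
j=1 picked index 1: u0 ∈ [-1/7, 13/301)
j=2 picked index 2: u0 ∈ [-30/301, 26/301)
j=3 picked index 3: u0 ∈ [-17/301, 32/301)
j=4 picked index 4: u0 ∈ [-11/301, 31/301)
j=5 picked index 5: u0 ∈ [-12/301, 23/301)
j=6 picked index 6: u0 ∈ [-20/301, 1/7)
intersection: [0, 13/301)

0 13/301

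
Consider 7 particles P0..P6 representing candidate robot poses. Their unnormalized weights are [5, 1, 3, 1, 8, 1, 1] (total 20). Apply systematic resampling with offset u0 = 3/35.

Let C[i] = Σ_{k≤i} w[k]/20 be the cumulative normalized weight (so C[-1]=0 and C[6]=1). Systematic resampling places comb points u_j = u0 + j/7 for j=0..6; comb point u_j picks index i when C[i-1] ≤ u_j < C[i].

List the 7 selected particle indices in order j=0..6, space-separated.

0 0 2 4 4 4 5

C = [1/4, 3/10, 9/20, 1/2, 9/10, 19/20, 1]
j=0: u_0=3/35 ∈ [0, 1/4) → index 0
j=1: u_1=8/35 ∈ [0, 1/4) → index 0
j=2: u_2=13/35 ∈ [3/10, 9/20) → index 2
j=3: u_3=18/35 ∈ [1/2, 9/10) → index 4
j=4: u_4=23/35 ∈ [1/2, 9/10) → index 4
j=5: u_5=4/5 ∈ [1/2, 9/10) → index 4
j=6: u_6=33/35 ∈ [9/10, 19/20) → index 5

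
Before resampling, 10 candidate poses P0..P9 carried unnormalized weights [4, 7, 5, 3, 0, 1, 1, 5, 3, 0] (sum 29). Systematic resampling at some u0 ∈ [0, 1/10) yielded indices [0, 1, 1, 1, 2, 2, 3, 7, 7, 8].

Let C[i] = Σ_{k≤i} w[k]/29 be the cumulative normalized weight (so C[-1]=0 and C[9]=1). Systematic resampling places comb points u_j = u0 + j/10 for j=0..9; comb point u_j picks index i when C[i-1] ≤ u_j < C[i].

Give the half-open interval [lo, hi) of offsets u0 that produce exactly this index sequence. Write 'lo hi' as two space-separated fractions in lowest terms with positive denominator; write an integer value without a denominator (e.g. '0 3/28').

11/290 3/58

C = [4/29, 11/29, 16/29, 19/29, 19/29, 20/29, 21/29, 26/29, 1, 1]
j=0 picked index 0: u0 ∈ [0, 4/29)
j=1 picked index 1: u0 ∈ [11/290, 81/290)
j=2 picked index 1: u0 ∈ [-9/145, 26/145)
j=3 picked index 1: u0 ∈ [-47/290, 23/290)
j=4 picked index 2: u0 ∈ [-3/145, 22/145)
j=5 picked index 2: u0 ∈ [-7/58, 3/58)
j=6 picked index 3: u0 ∈ [-7/145, 8/145)
j=7 picked index 7: u0 ∈ [7/290, 57/290)
j=8 picked index 7: u0 ∈ [-11/145, 14/145)
j=9 picked index 8: u0 ∈ [-1/290, 1/10)
intersection: [11/290, 3/58)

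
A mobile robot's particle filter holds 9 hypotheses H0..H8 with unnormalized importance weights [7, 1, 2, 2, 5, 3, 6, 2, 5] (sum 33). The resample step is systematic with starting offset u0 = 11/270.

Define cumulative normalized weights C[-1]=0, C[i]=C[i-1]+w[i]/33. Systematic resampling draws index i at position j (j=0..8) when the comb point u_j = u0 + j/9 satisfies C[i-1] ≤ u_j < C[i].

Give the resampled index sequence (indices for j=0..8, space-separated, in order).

C = [7/33, 8/33, 10/33, 4/11, 17/33, 20/33, 26/33, 28/33, 1]
j=0: u_0=11/270 ∈ [0, 7/33) → index 0
j=1: u_1=41/270 ∈ [0, 7/33) → index 0
j=2: u_2=71/270 ∈ [8/33, 10/33) → index 2
j=3: u_3=101/270 ∈ [4/11, 17/33) → index 4
j=4: u_4=131/270 ∈ [4/11, 17/33) → index 4
j=5: u_5=161/270 ∈ [17/33, 20/33) → index 5
j=6: u_6=191/270 ∈ [20/33, 26/33) → index 6
j=7: u_7=221/270 ∈ [26/33, 28/33) → index 7
j=8: u_8=251/270 ∈ [28/33, 1) → index 8

0 0 2 4 4 5 6 7 8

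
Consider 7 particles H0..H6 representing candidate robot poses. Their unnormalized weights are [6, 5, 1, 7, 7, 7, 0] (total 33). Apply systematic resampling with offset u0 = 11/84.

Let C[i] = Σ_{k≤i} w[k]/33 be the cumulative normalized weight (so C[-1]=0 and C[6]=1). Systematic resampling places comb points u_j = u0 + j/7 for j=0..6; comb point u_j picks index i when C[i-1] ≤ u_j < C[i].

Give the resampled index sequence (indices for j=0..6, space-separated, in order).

C = [2/11, 1/3, 4/11, 19/33, 26/33, 1, 1]
j=0: u_0=11/84 ∈ [0, 2/11) → index 0
j=1: u_1=23/84 ∈ [2/11, 1/3) → index 1
j=2: u_2=5/12 ∈ [4/11, 19/33) → index 3
j=3: u_3=47/84 ∈ [4/11, 19/33) → index 3
j=4: u_4=59/84 ∈ [19/33, 26/33) → index 4
j=5: u_5=71/84 ∈ [26/33, 1) → index 5
j=6: u_6=83/84 ∈ [26/33, 1) → index 5

0 1 3 3 4 5 5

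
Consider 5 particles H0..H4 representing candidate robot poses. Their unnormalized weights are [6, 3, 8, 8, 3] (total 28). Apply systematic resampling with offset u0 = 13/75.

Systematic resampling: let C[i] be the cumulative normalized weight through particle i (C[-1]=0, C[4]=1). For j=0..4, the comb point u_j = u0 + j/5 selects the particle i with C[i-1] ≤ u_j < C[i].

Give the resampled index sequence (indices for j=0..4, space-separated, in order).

0 2 2 3 4

C = [3/14, 9/28, 17/28, 25/28, 1]
j=0: u_0=13/75 ∈ [0, 3/14) → index 0
j=1: u_1=28/75 ∈ [9/28, 17/28) → index 2
j=2: u_2=43/75 ∈ [9/28, 17/28) → index 2
j=3: u_3=58/75 ∈ [17/28, 25/28) → index 3
j=4: u_4=73/75 ∈ [25/28, 1) → index 4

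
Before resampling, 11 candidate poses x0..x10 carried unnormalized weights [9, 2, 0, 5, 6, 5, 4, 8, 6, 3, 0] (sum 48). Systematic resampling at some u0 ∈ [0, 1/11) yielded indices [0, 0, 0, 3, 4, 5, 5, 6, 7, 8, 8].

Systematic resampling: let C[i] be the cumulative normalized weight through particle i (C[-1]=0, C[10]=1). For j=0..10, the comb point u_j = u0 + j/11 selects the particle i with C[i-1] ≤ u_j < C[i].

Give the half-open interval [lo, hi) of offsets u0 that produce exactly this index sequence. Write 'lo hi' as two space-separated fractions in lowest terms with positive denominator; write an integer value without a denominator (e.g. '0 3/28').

1/264 1/176

C = [3/16, 11/48, 11/48, 1/3, 11/24, 9/16, 31/48, 13/16, 15/16, 1, 1]
j=0 picked index 0: u0 ∈ [0, 3/16)
j=1 picked index 0: u0 ∈ [-1/11, 17/176)
j=2 picked index 0: u0 ∈ [-2/11, 1/176)
j=3 picked index 3: u0 ∈ [-23/528, 2/33)
j=4 picked index 4: u0 ∈ [-1/33, 25/264)
j=5 picked index 5: u0 ∈ [1/264, 19/176)
j=6 picked index 5: u0 ∈ [-23/264, 3/176)
j=7 picked index 6: u0 ∈ [-13/176, 5/528)
j=8 picked index 7: u0 ∈ [-43/528, 15/176)
j=9 picked index 8: u0 ∈ [-1/176, 21/176)
j=10 picked index 8: u0 ∈ [-17/176, 5/176)
intersection: [1/264, 1/176)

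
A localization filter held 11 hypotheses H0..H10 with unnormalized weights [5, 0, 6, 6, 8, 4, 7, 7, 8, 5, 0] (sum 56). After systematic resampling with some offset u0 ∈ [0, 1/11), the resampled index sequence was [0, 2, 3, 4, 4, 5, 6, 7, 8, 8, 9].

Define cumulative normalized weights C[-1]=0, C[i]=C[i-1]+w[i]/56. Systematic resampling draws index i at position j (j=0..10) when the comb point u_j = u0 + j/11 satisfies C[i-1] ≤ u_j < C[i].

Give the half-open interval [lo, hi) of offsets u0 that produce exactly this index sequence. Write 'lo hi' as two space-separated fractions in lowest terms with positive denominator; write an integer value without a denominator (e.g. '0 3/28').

25/616 39/616

C = [5/56, 5/56, 11/56, 17/56, 25/56, 29/56, 9/14, 43/56, 51/56, 1, 1]
j=0 picked index 0: u0 ∈ [0, 5/56)
j=1 picked index 2: u0 ∈ [-1/616, 65/616)
j=2 picked index 3: u0 ∈ [9/616, 75/616)
j=3 picked index 4: u0 ∈ [19/616, 107/616)
j=4 picked index 4: u0 ∈ [-37/616, 51/616)
j=5 picked index 5: u0 ∈ [-5/616, 39/616)
j=6 picked index 6: u0 ∈ [-17/616, 15/154)
j=7 picked index 7: u0 ∈ [1/154, 81/616)
j=8 picked index 8: u0 ∈ [25/616, 113/616)
j=9 picked index 8: u0 ∈ [-31/616, 57/616)
j=10 picked index 9: u0 ∈ [1/616, 1/11)
intersection: [25/616, 39/616)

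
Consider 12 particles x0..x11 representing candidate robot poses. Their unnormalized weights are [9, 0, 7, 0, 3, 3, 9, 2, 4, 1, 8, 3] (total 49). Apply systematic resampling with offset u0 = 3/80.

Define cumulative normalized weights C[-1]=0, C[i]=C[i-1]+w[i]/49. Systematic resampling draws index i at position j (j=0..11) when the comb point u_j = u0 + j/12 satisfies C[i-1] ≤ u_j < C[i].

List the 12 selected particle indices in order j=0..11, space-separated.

C = [9/49, 9/49, 16/49, 16/49, 19/49, 22/49, 31/49, 33/49, 37/49, 38/49, 46/49, 1]
j=0: u_0=3/80 ∈ [0, 9/49) → index 0
j=1: u_1=29/240 ∈ [0, 9/49) → index 0
j=2: u_2=49/240 ∈ [9/49, 16/49) → index 2
j=3: u_3=23/80 ∈ [9/49, 16/49) → index 2
j=4: u_4=89/240 ∈ [16/49, 19/49) → index 4
j=5: u_5=109/240 ∈ [22/49, 31/49) → index 6
j=6: u_6=43/80 ∈ [22/49, 31/49) → index 6
j=7: u_7=149/240 ∈ [22/49, 31/49) → index 6
j=8: u_8=169/240 ∈ [33/49, 37/49) → index 8
j=9: u_9=63/80 ∈ [38/49, 46/49) → index 10
j=10: u_10=209/240 ∈ [38/49, 46/49) → index 10
j=11: u_11=229/240 ∈ [46/49, 1) → index 11

0 0 2 2 4 6 6 6 8 10 10 11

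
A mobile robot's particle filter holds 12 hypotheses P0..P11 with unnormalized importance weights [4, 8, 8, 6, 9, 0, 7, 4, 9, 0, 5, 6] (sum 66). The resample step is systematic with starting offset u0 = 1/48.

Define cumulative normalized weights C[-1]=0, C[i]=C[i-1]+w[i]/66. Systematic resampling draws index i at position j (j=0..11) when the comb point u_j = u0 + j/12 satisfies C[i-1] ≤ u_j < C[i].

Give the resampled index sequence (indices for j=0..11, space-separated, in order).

0 1 2 2 3 4 4 6 7 8 10 11

C = [2/33, 2/11, 10/33, 13/33, 35/66, 35/66, 7/11, 23/33, 5/6, 5/6, 10/11, 1]
j=0: u_0=1/48 ∈ [0, 2/33) → index 0
j=1: u_1=5/48 ∈ [2/33, 2/11) → index 1
j=2: u_2=3/16 ∈ [2/11, 10/33) → index 2
j=3: u_3=13/48 ∈ [2/11, 10/33) → index 2
j=4: u_4=17/48 ∈ [10/33, 13/33) → index 3
j=5: u_5=7/16 ∈ [13/33, 35/66) → index 4
j=6: u_6=25/48 ∈ [13/33, 35/66) → index 4
j=7: u_7=29/48 ∈ [35/66, 7/11) → index 6
j=8: u_8=11/16 ∈ [7/11, 23/33) → index 7
j=9: u_9=37/48 ∈ [23/33, 5/6) → index 8
j=10: u_10=41/48 ∈ [5/6, 10/11) → index 10
j=11: u_11=15/16 ∈ [10/11, 1) → index 11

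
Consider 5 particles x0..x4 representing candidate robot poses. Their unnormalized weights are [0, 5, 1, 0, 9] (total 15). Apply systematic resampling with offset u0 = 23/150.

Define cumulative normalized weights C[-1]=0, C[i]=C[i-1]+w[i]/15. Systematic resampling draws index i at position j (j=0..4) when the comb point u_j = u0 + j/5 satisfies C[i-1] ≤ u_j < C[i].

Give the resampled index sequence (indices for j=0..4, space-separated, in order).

C = [0, 1/3, 2/5, 2/5, 1]
j=0: u_0=23/150 ∈ [0, 1/3) → index 1
j=1: u_1=53/150 ∈ [1/3, 2/5) → index 2
j=2: u_2=83/150 ∈ [2/5, 1) → index 4
j=3: u_3=113/150 ∈ [2/5, 1) → index 4
j=4: u_4=143/150 ∈ [2/5, 1) → index 4

1 2 4 4 4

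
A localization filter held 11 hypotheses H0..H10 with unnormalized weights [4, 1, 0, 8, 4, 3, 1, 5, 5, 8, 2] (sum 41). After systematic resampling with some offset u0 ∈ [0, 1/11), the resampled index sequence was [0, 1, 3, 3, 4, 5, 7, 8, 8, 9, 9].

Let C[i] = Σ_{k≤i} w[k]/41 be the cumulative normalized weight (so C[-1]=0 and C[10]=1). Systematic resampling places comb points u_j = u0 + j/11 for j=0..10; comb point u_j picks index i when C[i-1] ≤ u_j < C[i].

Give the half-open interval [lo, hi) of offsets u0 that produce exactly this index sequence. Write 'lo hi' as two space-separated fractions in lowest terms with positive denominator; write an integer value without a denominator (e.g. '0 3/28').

3/451 13/451

C = [4/41, 5/41, 5/41, 13/41, 17/41, 20/41, 21/41, 26/41, 31/41, 39/41, 1]
j=0 picked index 0: u0 ∈ [0, 4/41)
j=1 picked index 1: u0 ∈ [3/451, 14/451)
j=2 picked index 3: u0 ∈ [-27/451, 61/451)
j=3 picked index 3: u0 ∈ [-68/451, 20/451)
j=4 picked index 4: u0 ∈ [-21/451, 23/451)
j=5 picked index 5: u0 ∈ [-18/451, 15/451)
j=6 picked index 7: u0 ∈ [-15/451, 40/451)
j=7 picked index 8: u0 ∈ [-1/451, 54/451)
j=8 picked index 8: u0 ∈ [-42/451, 13/451)
j=9 picked index 9: u0 ∈ [-28/451, 60/451)
j=10 picked index 9: u0 ∈ [-69/451, 19/451)
intersection: [3/451, 13/451)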